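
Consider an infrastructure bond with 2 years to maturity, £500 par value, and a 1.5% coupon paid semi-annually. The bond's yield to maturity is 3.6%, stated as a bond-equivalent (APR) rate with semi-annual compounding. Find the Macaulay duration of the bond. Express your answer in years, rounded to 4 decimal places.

1.9772 years

Periodic yield y = 0.018. Discount each cash flow and weight by its period:
  t   CF        PV=CF/(1+0.018)^t    t·PV
  1         3.75         3.6837         3.6837
  2         3.75         3.6186         7.2371
  3         3.75         3.5546        10.6637
  4       503.75       469.0552     1,876.2208
  Σ                    479.9120     1,897.8053
Price P = Σ PV = 479.9120.
Macaulay duration = Σ(t·PV) / P = 1,897.8053 / 479.9120 = 3.95449 half-year periods.
In years: 3.95449 / 2 = 1.97724 years.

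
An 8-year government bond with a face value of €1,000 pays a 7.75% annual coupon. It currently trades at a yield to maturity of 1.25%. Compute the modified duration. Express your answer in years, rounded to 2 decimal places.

6.52 years

Periodic yield y = 0.0125. First find Macaulay duration:
  t   CF        PV=CF/(1+0.0125)^t    t·PV
  1        77.50        76.5432        76.5432
  2        77.50        75.5982       151.1965
  3        77.50        74.6649       223.9948
  4        77.50        73.7431       294.9725
  5        77.50        72.8327       364.1636
  6        77.50        71.9336       431.6013
  7        77.50        71.0455       497.3184
  8     1,077.50       975.5668     7,804.5346
  Σ                  1,491.9281     9,844.3249
P = 1,491.9281; Macaulay duration = 9,844.3249 / 1,491.9281 = 6.59839 years.
Modified duration = D_Mac / (1 + y) = 6.59839 / 1.0125 = 6.51693 years.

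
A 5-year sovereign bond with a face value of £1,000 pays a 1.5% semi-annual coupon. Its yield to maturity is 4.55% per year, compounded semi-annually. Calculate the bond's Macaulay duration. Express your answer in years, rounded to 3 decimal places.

Periodic yield y = 0.02275. Discount each cash flow and weight by its period:
  t   CF        PV=CF/(1+0.02275)^t    t·PV
  1         7.50         7.3332         7.3332
  2         7.50         7.1701        14.3401
  3         7.50         7.0106        21.0317
  4         7.50         6.8546        27.4185
  5         7.50         6.7021        33.5107
  6         7.50         6.5531        39.3184
  7         7.50         6.4073        44.8511
  8         7.50         6.2648        50.1182
  9         7.50         6.1254        55.1288
  10    1,007.50       804.5447     8,045.4469
  Σ                    864.9658     8,338.4975
Price P = Σ PV = 864.9658.
Macaulay duration = Σ(t·PV) / P = 8,338.4975 / 864.9658 = 9.64026 half-year periods.
In years: 9.64026 / 2 = 4.82013 years.

4.820 years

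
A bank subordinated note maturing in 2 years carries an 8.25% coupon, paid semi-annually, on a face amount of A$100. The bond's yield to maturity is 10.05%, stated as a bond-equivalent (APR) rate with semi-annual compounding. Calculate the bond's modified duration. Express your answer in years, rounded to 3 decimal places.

1.792 years

Periodic yield y = 0.05025. First find Macaulay duration:
  t   CF        PV=CF/(1+0.05025)^t    t·PV
  1        4.125         3.9276         3.9276
  2        4.125         3.7397         7.4794
  3        4.125         3.5608        10.6824
  4      104.125        85.5824       342.3294
  Σ                     96.8105       364.4189
P = 96.8105; Macaulay duration = 364.4189 / 96.8105 = 3.76425 half-year periods = 1.88212 years.
Modified duration = D_Mac / (1 + y) = 1.88212 / 1.05025 = 1.79207 years.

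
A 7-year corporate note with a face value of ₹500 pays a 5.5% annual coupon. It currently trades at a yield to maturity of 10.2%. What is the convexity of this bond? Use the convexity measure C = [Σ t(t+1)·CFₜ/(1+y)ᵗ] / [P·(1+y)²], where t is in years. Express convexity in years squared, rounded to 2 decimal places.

With y = 0.102:
  t   CF        PV=CF/(1+0.102)^t    t·PV        t(t+1)·PV
  1        27.50        24.9546        24.9546          49.9093
  2        27.50        22.6449        45.2897         135.8691
  3        27.50        20.5489        61.6466         246.5864
  4        27.50        18.6469        74.5875         372.9377
  5        27.50        16.9209        84.6047         507.6285
  6        27.50        15.3548        92.1286         644.9001
  7       527.50       267.2707     1,870.8947      14,967.1575
  Σ                    386.3416     2,254.1065      16,924.9886
P = 386.3416.
Convexity = Σ t(t+1)·PV / [P·(1+y)²] = 16,924.9886 / (386.3416 × 1.214404) = 36.07395.

36.07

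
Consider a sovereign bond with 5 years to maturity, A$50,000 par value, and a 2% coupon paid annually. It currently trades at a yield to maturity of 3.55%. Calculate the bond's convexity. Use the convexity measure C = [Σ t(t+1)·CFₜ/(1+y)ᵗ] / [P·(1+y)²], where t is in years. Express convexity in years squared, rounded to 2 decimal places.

With y = 0.0355:
  t   CF        PV=CF/(1+0.0355)^t    t·PV        t(t+1)·PV
  1     1,000.00       965.7170       965.7170       1,931.4341
  2     1,000.00       932.6094     1,865.2188       5,595.6565
  3     1,000.00       900.6368     2,701.9104      10,807.6417
  4     1,000.00       869.7603     3,479.0413      17,395.2063
  5    51,000.00    42,837.0603   214,185.3016   1,285,111.8099
  Σ                 46,505.7839   223,197.1892   1,320,841.7483
P = 46,505.7839.
Convexity = Σ t(t+1)·PV / [P·(1+y)²] = 1,320,841.7483 / (46,505.7839 × 1.072260) = 26.48766.

26.49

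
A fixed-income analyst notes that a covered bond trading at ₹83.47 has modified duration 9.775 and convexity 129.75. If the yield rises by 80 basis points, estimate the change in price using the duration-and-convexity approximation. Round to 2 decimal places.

Duration effect: -D_mod·Δy = -9.775 × (+0.008) = -0.078200
Convexity effect: ½·C·(Δy)² = 0.5 × 129.75 × (0.008)² = +0.0041520
ΔP/P ≈ -0.078200 + 0.0041520 = -0.074048
ΔP ≈ 83.47 × (-0.074048) = -6.18078656.

-₹6.18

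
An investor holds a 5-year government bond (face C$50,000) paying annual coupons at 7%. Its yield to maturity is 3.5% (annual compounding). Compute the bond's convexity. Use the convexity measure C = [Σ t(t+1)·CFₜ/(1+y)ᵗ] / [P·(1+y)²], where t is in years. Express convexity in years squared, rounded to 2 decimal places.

23.81

With y = 0.035:
  t   CF        PV=CF/(1+0.035)^t    t·PV        t(t+1)·PV
  1     3,500.00     3,381.6425     3,381.6425       6,763.2850
  2     3,500.00     3,267.2875     6,534.5749      19,603.7247
  3     3,500.00     3,156.7995     9,470.3984      37,881.5936
  4     3,500.00     3,050.0478    12,200.1912      61,000.9559
  5    53,500.00    45,045.5644   225,227.8221   1,351,366.9328
  Σ                 57,901.3417   256,814.6291   1,476,616.4921
P = 57,901.3417.
Convexity = Σ t(t+1)·PV / [P·(1+y)²] = 1,476,616.4921 / (57,901.3417 × 1.071225) = 23.80666.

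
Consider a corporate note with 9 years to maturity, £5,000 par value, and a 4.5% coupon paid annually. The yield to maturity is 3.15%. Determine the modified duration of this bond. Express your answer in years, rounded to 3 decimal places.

7.440 years

Periodic yield y = 0.0315. First find Macaulay duration:
  t   CF        PV=CF/(1+0.0315)^t    t·PV
  1       225.00       218.1289       218.1289
  2       225.00       211.4677       422.9354
  3       225.00       205.0099       615.0297
  4       225.00       198.7493       794.9972
  5       225.00       192.6799       963.3994
  6       225.00       186.7958     1,120.7748
  7       225.00       181.0914     1,267.6400
  8       225.00       175.5612     1,404.4900
  9     5,225.00     3,952.4211    35,571.7895
  Σ                  5,521.9052    42,379.1849
P = 5,521.9052; Macaulay duration = 42,379.1849 / 5,521.9052 = 7.67474 years.
Modified duration = D_Mac / (1 + y) = 7.67474 / 1.0315 = 7.44037 years.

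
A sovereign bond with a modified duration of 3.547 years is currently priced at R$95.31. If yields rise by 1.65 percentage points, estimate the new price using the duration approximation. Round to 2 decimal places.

Duration approximation: ΔP/P ≈ -D_mod · Δy = -3.547 × (+0.0165) = -0.0585255.
New price ≈ 95.31 × (1 - 0.0585255) = 89.731934595.

R$89.73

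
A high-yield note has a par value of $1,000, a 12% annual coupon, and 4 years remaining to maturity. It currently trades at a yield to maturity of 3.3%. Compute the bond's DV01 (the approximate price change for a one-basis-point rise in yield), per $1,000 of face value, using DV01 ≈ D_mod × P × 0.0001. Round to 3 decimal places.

$0.446

Periodic yield y = 0.033.
  t   CF        PV=CF/(1+0.033)^t    t·PV
  1       120.00       116.1665       116.1665
  2       120.00       112.4555       224.9109
  3       120.00       108.8630       326.5890
  4     1,120.00       983.5960     3,934.3838
  Σ                  1,321.0809     4,602.0503
P = 1,321.0809; D_Mac = 3.48355 yrs; D_mod = 3.37226 yrs.
DV01 ≈ 3.37226 × 1,321.0809 × 0.0001 = 0.445503.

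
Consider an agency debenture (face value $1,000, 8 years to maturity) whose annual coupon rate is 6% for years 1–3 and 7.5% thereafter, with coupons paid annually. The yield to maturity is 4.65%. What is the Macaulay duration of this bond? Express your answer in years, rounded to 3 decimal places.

6.612 years

Periodic yield y = 0.0465. Discount each cash flow and weight by its year:
  t   CF        PV=CF/(1+0.0465)^t    t·PV
  1        60.00        57.3340        57.3340
  2        60.00        54.7864       109.5728
  3        60.00        52.3520       157.0561
  4        75.00        62.5323       250.1292
  5        75.00        59.7537       298.7687
  6        75.00        57.0987       342.5919
  7        75.00        54.5615       381.9308
  8     1,075.00       747.2993     5,978.3948
  Σ                  1,145.7180     7,575.7782
Price P = Σ PV = 1,145.7180.
Macaulay duration = Σ(t·PV) / P = 7,575.7782 / 1,145.7180 = 6.61225 years.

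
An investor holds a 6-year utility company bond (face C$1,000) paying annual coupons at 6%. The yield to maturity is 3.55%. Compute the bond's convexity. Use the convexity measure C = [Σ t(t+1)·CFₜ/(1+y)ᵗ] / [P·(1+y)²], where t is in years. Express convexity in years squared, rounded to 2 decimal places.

With y = 0.0355:
  t   CF        PV=CF/(1+0.0355)^t    t·PV        t(t+1)·PV
  1        60.00        57.9430        57.9430         115.8860
  2        60.00        55.9566       111.9131         335.7394
  3        60.00        54.0382       162.1146         648.4585
  4        60.00        52.1856       208.7425       1,043.7124
  5        60.00        50.3965       251.9827       1,511.8962
  6     1,060.00       859.8155     5,158.8927      36,112.2490
  Σ                  1,130.3354     5,951.5887      39,767.9416
P = 1,130.3354.
Convexity = Σ t(t+1)·PV / [P·(1+y)²] = 39,767.9416 / (1,130.3354 × 1.072260) = 32.81146.

32.81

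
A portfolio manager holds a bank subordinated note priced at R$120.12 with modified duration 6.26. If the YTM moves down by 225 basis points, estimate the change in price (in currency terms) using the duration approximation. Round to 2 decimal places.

+R$16.92

Duration approximation: ΔP/P ≈ -D_mod · Δy = -6.26 × (-0.0225) = +0.140850.
ΔP ≈ 120.12 × (+0.140850) = +16.918902.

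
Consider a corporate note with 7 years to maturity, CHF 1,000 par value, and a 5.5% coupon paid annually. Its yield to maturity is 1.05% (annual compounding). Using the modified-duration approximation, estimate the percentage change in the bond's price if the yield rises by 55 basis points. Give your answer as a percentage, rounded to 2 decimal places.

-3.34%

Periodic yield y = 0.0105. Modified duration first:
  t   CF        PV=CF/(1+0.0105)^t    t·PV
  1        55.00        54.4285        54.4285
  2        55.00        53.8629       107.7259
  3        55.00        53.3033       159.9098
  4        55.00        52.7494       210.9975
  5        55.00        52.2013       261.0064
  6        55.00        51.6589       309.9531
  7     1,055.00       980.6143     6,864.3003
  Σ                  1,298.8185     7,968.3215
P = 1,298.8185; D_Mac = 6.13505 yrs; D_mod = 6.13505/(1+0.0105) = 6.07130 yrs.
ΔP/P ≈ -D_mod · Δy = -6.07130 × (+0.0055) = -0.033392 = -3.3392%.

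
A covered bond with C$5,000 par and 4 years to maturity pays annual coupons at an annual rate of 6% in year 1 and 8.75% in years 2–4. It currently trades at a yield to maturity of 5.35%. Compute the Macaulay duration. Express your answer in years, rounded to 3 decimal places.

3.631 years

Periodic yield y = 0.0535. Discount each cash flow and weight by its year:
  t   CF        PV=CF/(1+0.0535)^t    t·PV
  1       300.00       284.7651       284.7651
  2       437.50       394.1931       788.3861
  3       437.50       374.1747     1,122.5241
  4     5,437.50     4,414.2925    17,657.1701
  Σ                  5,467.4254    19,852.8455
Price P = Σ PV = 5,467.4254.
Macaulay duration = Σ(t·PV) / P = 19,852.8455 / 5,467.4254 = 3.63111 years.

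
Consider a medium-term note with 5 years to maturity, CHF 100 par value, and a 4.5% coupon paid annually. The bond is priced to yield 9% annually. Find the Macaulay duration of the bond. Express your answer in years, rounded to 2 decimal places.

4.54 years

Periodic yield y = 0.09. Discount each cash flow and weight by its year:
  t   CF        PV=CF/(1+0.09)^t    t·PV
  1         4.50         4.1284         4.1284
  2         4.50         3.7876         7.5751
  3         4.50         3.4748        10.4245
  4         4.50         3.1879        12.7517
  5       104.50        67.9178       339.5891
  Σ                     82.4966       374.4688
Price P = Σ PV = 82.4966.
Macaulay duration = Σ(t·PV) / P = 374.4688 / 82.4966 = 4.53921 years.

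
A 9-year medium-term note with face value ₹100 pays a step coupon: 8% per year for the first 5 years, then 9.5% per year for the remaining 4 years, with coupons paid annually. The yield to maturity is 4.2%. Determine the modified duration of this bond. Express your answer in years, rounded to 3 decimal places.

6.762 years

Periodic yield y = 0.042. First find Macaulay duration:
  t   CF        PV=CF/(1+0.042)^t    t·PV
  1         8.00         7.6775         7.6775
  2         8.00         7.3681        14.7362
  3         8.00         7.0711        21.2133
  4         8.00         6.7861        27.1443
  5         8.00         6.5126        32.5628
  6         9.50         7.4219        44.5316
  7         9.50         7.1228        49.8595
  8         9.50         6.8357        54.6855
  9       109.50        75.6144       680.5298
  Σ                    132.4102       932.9405
P = 132.4102; Macaulay duration = 932.9405 / 132.4102 = 7.04584 years.
Modified duration = D_Mac / (1 + y) = 7.04584 / 1.042 = 6.76184 years.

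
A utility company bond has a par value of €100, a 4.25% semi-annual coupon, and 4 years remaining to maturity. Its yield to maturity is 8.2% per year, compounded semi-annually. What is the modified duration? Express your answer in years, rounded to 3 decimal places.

3.550 years

Periodic yield y = 0.041. First find Macaulay duration:
  t   CF        PV=CF/(1+0.041)^t    t·PV
  1        2.125         2.0413         2.0413
  2        2.125         1.9609         3.9218
  3        2.125         1.8837         5.6510
  4        2.125         1.8095         7.2380
  5        2.125         1.7382         8.6911
  6        2.125         1.6698        10.0186
  7        2.125         1.6040        11.2280
  8      102.125        74.0502       592.4016
  Σ                     86.7576       641.1914
P = 86.7576; Macaulay duration = 641.1914 / 86.7576 = 7.39061 half-year periods = 3.69531 years.
Modified duration = D_Mac / (1 + y) = 3.69531 / 1.041 = 3.54976 years.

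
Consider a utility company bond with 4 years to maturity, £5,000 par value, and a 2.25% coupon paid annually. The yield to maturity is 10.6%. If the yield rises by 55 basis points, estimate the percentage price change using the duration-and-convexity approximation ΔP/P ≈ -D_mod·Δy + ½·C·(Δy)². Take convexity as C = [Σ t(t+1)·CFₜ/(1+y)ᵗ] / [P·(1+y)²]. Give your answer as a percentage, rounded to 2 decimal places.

-1.89%

With y = 0.106:
  t   CF        PV=CF/(1+0.106)^t    t·PV        t(t+1)·PV
  1       112.50       101.7179       101.7179         203.4358
  2       112.50        91.9692       183.9383         551.8150
  3       112.50        83.1548       249.4643         997.8572
  4     5,112.50     3,416.7469    13,666.9877      68,334.9386
  Σ                  3,693.5888    14,202.1083      70,088.0467
P = 3,693.5888; D_Mac = 3.84507 yrs; D_mod = 3.47656 yrs; C = 15.51262.
Duration effect: -3.47656 × (+0.0055) = -0.019121
Convexity effect: 0.5 × 15.51262 × (0.0055)² = +0.0002346
ΔP/P ≈ -0.019121 + 0.0002346 = -0.018886 = -1.8886%.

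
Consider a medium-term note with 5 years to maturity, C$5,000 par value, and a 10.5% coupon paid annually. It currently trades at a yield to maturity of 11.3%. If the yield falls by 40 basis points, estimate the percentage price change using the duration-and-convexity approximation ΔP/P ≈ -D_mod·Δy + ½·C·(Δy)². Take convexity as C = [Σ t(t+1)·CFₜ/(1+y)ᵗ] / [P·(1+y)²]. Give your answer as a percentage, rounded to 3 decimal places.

+1.496%

With y = 0.113:
  t   CF        PV=CF/(1+0.113)^t    t·PV        t(t+1)·PV
  1       525.00       471.6981       471.6981         943.3962
  2       525.00       423.8078       847.6157       2,542.8470
  3       525.00       380.7797     1,142.3392       4,569.3566
  4       525.00       342.1201     1,368.4806       6,842.4029
  5     5,525.00     3,234.8672    16,174.3362      97,046.0170
  Σ                  4,853.2730    20,004.4697     111,944.0197
P = 4,853.2730; D_Mac = 4.12185 yrs; D_mod = 3.70337 yrs; C = 18.61984.
Duration effect: -3.70337 × (-0.004) = +0.014813
Convexity effect: 0.5 × 18.61984 × (-0.004)² = +0.0001490
ΔP/P ≈ +0.014813 + 0.0001490 = +0.014962 = +1.4962%.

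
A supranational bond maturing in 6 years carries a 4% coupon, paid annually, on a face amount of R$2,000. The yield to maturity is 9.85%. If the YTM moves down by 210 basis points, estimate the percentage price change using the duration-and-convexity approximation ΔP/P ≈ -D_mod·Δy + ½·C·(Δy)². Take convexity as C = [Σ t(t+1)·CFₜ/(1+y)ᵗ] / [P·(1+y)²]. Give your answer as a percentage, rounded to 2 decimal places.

+10.88%

With y = 0.0985:
  t   CF        PV=CF/(1+0.0985)^t    t·PV        t(t+1)·PV
  1        80.00        72.8266        72.8266         145.6532
  2        80.00        66.2964       132.5928         397.7783
  3        80.00        60.3517       181.0552         724.2209
  4        80.00        54.9401       219.7605       1,098.8027
  5        80.00        50.0138       250.0689       1,500.4134
  6     2,080.00     1,183.7581     7,102.5487      49,717.8406
  Σ                  1,488.1867     7,958.8527      53,584.7092
P = 1,488.1867; D_Mac = 5.34802 yrs; D_mod = 4.86848 yrs; C = 29.83894.
Duration effect: -4.86848 × (-0.021) = +0.102238
Convexity effect: 0.5 × 29.83894 × (-0.021)² = +0.0065795
ΔP/P ≈ +0.102238 + 0.0065795 = +0.108817 = +10.8817%.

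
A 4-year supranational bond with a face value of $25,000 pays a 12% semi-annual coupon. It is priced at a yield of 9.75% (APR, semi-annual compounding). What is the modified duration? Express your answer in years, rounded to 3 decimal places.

3.165 years

Periodic yield y = 0.04875. First find Macaulay duration:
  t   CF        PV=CF/(1+0.04875)^t    t·PV
  1     1,500.00     1,430.2741     1,430.2741
  2     1,500.00     1,363.7894     2,727.5788
  3     1,500.00     1,300.3951     3,901.1854
  4     1,500.00     1,239.9477     4,959.7908
  5     1,500.00     1,182.3101     5,911.5504
  6     1,500.00     1,127.3517     6,764.1101
  7     1,500.00     1,074.9480     7,524.6358
  8    26,500.00    18,107.9832   144,863.8657
  Σ                 26,826.9993   178,082.9910
P = 26,826.9993; Macaulay duration = 178,082.9910 / 26,826.9993 = 6.63820 half-year periods = 3.31910 years.
Modified duration = D_Mac / (1 + y) = 3.31910 / 1.04875 = 3.16482 years.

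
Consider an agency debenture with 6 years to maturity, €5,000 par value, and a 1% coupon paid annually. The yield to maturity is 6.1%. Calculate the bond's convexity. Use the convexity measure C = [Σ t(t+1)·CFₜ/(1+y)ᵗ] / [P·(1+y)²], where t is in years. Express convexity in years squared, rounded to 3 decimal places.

With y = 0.061:
  t   CF        PV=CF/(1+0.061)^t    t·PV        t(t+1)·PV
  1        50.00        47.1254        47.1254          94.2507
  2        50.00        44.4160        88.8320         266.4959
  3        50.00        41.8624       125.5871         502.3485
  4        50.00        39.4556       157.8223         789.1117
  5        50.00        37.1872       185.9358       1,115.6150
  6     5,050.00     3,539.9659    21,239.7952     148,678.5665
  Σ                  3,750.0123    21,845.0978     151,446.3882
P = 3,750.0123.
Convexity = Σ t(t+1)·PV / [P·(1+y)²] = 151,446.3882 / (3,750.0123 × 1.125721) = 35.87529.

35.875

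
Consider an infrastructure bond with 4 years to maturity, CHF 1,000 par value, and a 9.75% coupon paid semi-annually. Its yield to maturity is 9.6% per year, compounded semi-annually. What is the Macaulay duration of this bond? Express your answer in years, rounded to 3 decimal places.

Periodic yield y = 0.048. Discount each cash flow and weight by its period:
  t   CF        PV=CF/(1+0.048)^t    t·PV
  1        48.75        46.5172        46.5172
  2        48.75        44.3866        88.7732
  3        48.75        42.3536       127.0609
  4        48.75        40.4138       161.6551
  5        48.75        38.5628       192.8138
  6        48.75        36.7965       220.7792
  7        48.75        35.1112       245.7784
  8     1,048.75       720.7451     5,765.9610
  Σ                  1,004.8868     6,849.3389
Price P = Σ PV = 1,004.8868.
Macaulay duration = Σ(t·PV) / P = 6,849.3389 / 1,004.8868 = 6.81603 half-year periods.
In years: 6.81603 / 2 = 3.40802 years.

3.408 years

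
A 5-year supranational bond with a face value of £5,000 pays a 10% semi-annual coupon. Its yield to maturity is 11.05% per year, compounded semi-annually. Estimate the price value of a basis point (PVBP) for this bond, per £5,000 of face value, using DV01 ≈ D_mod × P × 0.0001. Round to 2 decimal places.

£1.83

Periodic yield y = 0.05525.
  t   CF        PV=CF/(1+0.05525)^t    t·PV
  1       250.00       236.9107       236.9107
  2       250.00       224.5067       449.0134
  3       250.00       212.7521       638.2564
  4       250.00       201.6130       806.4521
  5       250.00       191.0571       955.2856
  6       250.00       181.0539     1,086.3233
  7       250.00       171.5744     1,201.0208
  8       250.00       162.5912     1,300.7299
  9       250.00       154.0784     1,386.7056
  10    5,250.00     3,066.2368    30,662.3682
  Σ                  4,802.3744    38,723.0659
P = 4,802.3744; D_Mac = 8.06332 half-year periods = 4.03166 yrs; D_mod = 3.82057 yrs.
DV01 ≈ 3.82057 × 4,802.3744 × 0.0001 = 1.834782.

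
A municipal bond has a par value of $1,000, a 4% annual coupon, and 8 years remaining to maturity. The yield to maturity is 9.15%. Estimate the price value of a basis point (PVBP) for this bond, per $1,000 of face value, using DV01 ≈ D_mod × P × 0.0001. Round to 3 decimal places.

Periodic yield y = 0.0915.
  t   CF        PV=CF/(1+0.0915)^t    t·PV
  1        40.00        36.6468        36.6468
  2        40.00        33.5747        67.1495
  3        40.00        30.7602        92.2805
  4        40.00        28.1816       112.7262
  5        40.00        25.8191       129.0956
  6        40.00        23.6547       141.9282
  7        40.00        21.6717       151.7022
  8     1,040.00       516.2302     4,129.8417
  Σ                    716.5390     4,861.3707
P = 716.5390; D_Mac = 6.78452 yrs; D_mod = 6.21577 yrs.
DV01 ≈ 6.21577 × 716.5390 × 0.0001 = 0.445384.

$0.445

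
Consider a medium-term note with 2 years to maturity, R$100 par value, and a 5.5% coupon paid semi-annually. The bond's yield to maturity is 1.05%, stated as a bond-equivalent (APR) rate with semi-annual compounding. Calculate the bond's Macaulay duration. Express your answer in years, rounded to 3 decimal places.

1.925 years

Periodic yield y = 0.00525. Discount each cash flow and weight by its period:
  t   CF        PV=CF/(1+0.00525)^t    t·PV
  1         2.75         2.7356         2.7356
  2         2.75         2.7214         5.4427
  3         2.75         2.7071         8.1214
  4       102.75       100.6203       402.4811
  Σ                    108.7844       418.7809
Price P = Σ PV = 108.7844.
Macaulay duration = Σ(t·PV) / P = 418.7809 / 108.7844 = 3.84964 half-year periods.
In years: 3.84964 / 2 = 1.92482 years.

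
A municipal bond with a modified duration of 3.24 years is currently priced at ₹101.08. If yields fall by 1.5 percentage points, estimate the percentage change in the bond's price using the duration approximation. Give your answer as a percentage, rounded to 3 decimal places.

Duration approximation: ΔP/P ≈ -D_mod · Δy = -3.24 × (-0.015) = +0.048600.
As a percentage: +4.8600%.

+4.860%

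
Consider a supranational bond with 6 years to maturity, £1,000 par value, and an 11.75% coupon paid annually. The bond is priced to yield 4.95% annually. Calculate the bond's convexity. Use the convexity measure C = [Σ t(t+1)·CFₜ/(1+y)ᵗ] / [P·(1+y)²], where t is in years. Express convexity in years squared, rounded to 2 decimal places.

With y = 0.0495:
  t   CF        PV=CF/(1+0.0495)^t    t·PV        t(t+1)·PV
  1       117.50       111.9581       111.9581         223.9162
  2       117.50       106.6775       213.3551         640.0652
  3       117.50       101.6461       304.9382       1,219.7527
  4       117.50        96.8519       387.4076       1,937.0378
  5       117.50        92.2838       461.4192       2,768.5152
  6     1,117.50       836.2822     5,017.6934      35,123.8541
  Σ                  1,345.6996     6,496.7715      41,913.1411
P = 1,345.6996.
Convexity = Σ t(t+1)·PV / [P·(1+y)²] = 41,913.1411 / (1,345.6996 × 1.101450) = 28.27725.

28.28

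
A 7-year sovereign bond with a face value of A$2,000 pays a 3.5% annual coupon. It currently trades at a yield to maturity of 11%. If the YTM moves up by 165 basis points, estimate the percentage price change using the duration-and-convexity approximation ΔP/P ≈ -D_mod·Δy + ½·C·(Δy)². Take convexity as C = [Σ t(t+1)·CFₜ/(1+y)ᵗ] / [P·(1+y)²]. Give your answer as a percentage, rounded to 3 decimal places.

With y = 0.11:
  t   CF        PV=CF/(1+0.11)^t    t·PV        t(t+1)·PV
  1        70.00        63.0631        63.0631         126.1261
  2        70.00        56.8136       113.6271         340.8814
  3        70.00        51.1834       153.5502         614.2008
  4        70.00        46.1112       184.4447         922.2234
  5        70.00        41.5416       207.7080       1,246.2478
  6        70.00        37.4249       224.5492       1,571.8441
  7     2,070.00       997.0329     6,979.2304      55,833.8430
  Σ                  1,293.1706     7,926.1726      60,655.3665
P = 1,293.1706; D_Mac = 6.12926 yrs; D_mod = 5.52185 yrs; C = 38.06865.
Duration effect: -5.52185 × (+0.0165) = -0.091111
Convexity effect: 0.5 × 38.06865 × (0.0165)² = +0.0051821
ΔP/P ≈ -0.091111 + 0.0051821 = -0.085928 = -8.5928%.

-8.593%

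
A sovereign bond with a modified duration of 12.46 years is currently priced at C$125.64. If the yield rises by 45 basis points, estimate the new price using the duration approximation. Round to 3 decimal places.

Duration approximation: ΔP/P ≈ -D_mod · Δy = -12.46 × (+0.0045) = -0.056070.
New price ≈ 125.64 × (1 - 0.056070) = 118.5953652.

C$118.595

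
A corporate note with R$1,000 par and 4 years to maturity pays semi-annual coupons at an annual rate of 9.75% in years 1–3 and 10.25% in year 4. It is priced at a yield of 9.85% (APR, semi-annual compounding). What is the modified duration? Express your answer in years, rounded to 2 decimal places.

3.25 years

Periodic yield y = 0.04925. First find Macaulay duration:
  t   CF        PV=CF/(1+0.04925)^t    t·PV
  1        48.75        46.4618        46.4618
  2        48.75        44.2809        88.5618
  3        48.75        42.2025       126.6074
  4        48.75        40.2215       160.8862
  5        48.75        38.3336       191.6681
  6        48.75        36.5343       219.2058
  7        51.25        36.6051       256.2354
  8     1,051.25       715.6064     5,724.8508
  Σ                  1,000.2460     6,814.4771
P = 1,000.2460; Macaulay duration = 6,814.4771 / 1,000.2460 = 6.81280 half-year periods = 3.40640 years.
Modified duration = D_Mac / (1 + y) = 3.40640 / 1.04925 = 3.24651 years.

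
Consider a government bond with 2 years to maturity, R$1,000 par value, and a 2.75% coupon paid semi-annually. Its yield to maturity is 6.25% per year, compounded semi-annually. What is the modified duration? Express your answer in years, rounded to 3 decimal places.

1.899 years

Periodic yield y = 0.03125. First find Macaulay duration:
  t   CF        PV=CF/(1+0.03125)^t    t·PV
  1        13.75        13.3333        13.3333
  2        13.75        12.9293        25.8586
  3        13.75        12.5375        37.6125
  4     1,013.75       896.3446     3,585.3785
  Σ                    935.1448     3,662.1829
P = 935.1448; Macaulay duration = 3,662.1829 / 935.1448 = 3.91617 half-year periods = 1.95808 years.
Modified duration = D_Mac / (1 + y) = 1.95808 / 1.03125 = 1.89875 years.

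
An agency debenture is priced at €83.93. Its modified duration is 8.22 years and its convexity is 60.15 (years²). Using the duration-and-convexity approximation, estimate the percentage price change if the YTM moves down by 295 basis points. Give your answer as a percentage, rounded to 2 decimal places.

Duration effect: -D_mod·Δy = -8.22 × (-0.0295) = +0.242490
Convexity effect: ½·C·(Δy)² = 0.5 × 60.15 × (-0.0295)² = +0.02617276875
ΔP/P ≈ +0.242490 + 0.02617276875 = +0.26866276875
= +26.866276875%.

+26.87%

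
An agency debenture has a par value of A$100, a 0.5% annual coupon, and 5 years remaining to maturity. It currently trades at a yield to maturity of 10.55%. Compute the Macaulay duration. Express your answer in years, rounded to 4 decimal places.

4.9341 years

Periodic yield y = 0.1055. Discount each cash flow and weight by its year:
  t   CF        PV=CF/(1+0.1055)^t    t·PV
  1         0.50         0.4523         0.4523
  2         0.50         0.4091         0.8182
  3         0.50         0.3701         1.1102
  4         0.50         0.3348         1.3390
  5       100.50        60.8657       304.3283
  Σ                     62.4319       308.0481
Price P = Σ PV = 62.4319.
Macaulay duration = Σ(t·PV) / P = 308.0481 / 62.4319 = 4.93415 years.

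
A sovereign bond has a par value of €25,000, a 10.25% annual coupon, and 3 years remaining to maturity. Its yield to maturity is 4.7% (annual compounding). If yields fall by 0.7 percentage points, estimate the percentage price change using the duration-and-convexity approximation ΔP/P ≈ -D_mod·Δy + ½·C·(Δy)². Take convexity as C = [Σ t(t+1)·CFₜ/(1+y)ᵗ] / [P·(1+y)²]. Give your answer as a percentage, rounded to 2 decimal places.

With y = 0.047:
  t   CF        PV=CF/(1+0.047)^t    t·PV        t(t+1)·PV
  1     2,562.50     2,447.4690     2,447.4690       4,894.9379
  2     2,562.50     2,337.6017     4,675.2034      14,025.6101
  3    27,562.50    24,014.7772    72,044.3316     288,177.3264
  Σ                 28,799.8478    79,167.0039     307,097.8744
P = 28,799.8478; D_Mac = 2.74887 yrs; D_mod = 2.62547 yrs; C = 9.72732.
Duration effect: -2.62547 × (-0.007) = +0.018378
Convexity effect: 0.5 × 9.72732 × (-0.007)² = +0.0002383
ΔP/P ≈ +0.018378 + 0.0002383 = +0.018617 = +1.8617%.

+1.86%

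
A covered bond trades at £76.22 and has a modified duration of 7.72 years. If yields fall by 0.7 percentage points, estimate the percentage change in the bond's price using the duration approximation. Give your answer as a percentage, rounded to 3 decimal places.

Duration approximation: ΔP/P ≈ -D_mod · Δy = -7.72 × (-0.007) = +0.054040.
As a percentage: +5.4040%.

+5.404%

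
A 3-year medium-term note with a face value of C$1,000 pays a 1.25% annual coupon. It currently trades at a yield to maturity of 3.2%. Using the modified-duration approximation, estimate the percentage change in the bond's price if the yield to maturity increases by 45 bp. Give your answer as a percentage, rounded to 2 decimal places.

-1.29%

Periodic yield y = 0.032. Modified duration first:
  t   CF        PV=CF/(1+0.032)^t    t·PV
  1        12.50        12.1124        12.1124
  2        12.50        11.7368        23.4736
  3     1,012.50       921.2043     2,763.6128
  Σ                    945.0535     2,799.1988
P = 945.0535; D_Mac = 2.96195 yrs; D_mod = 2.96195/(1+0.032) = 2.87010 yrs.
ΔP/P ≈ -D_mod · Δy = -2.87010 × (+0.0045) = -0.012915 = -1.2915%.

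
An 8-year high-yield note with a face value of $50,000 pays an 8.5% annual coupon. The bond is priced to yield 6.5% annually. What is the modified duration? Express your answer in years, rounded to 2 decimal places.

5.85 years

Periodic yield y = 0.065. First find Macaulay duration:
  t   CF        PV=CF/(1+0.065)^t    t·PV
  1     4,250.00     3,990.6103     3,990.6103
  2     4,250.00     3,747.0520     7,494.1039
  3     4,250.00     3,518.3586    10,555.0759
  4     4,250.00     3,303.6231    13,214.4925
  5     4,250.00     3,101.9936    15,509.9678
  6     4,250.00     2,912.6700    17,476.0200
  7     4,250.00     2,734.9014    19,144.3099
  8    54,250.00    32,779.5419   262,236.3354
  Σ                 56,088.7510   349,620.9158
P = 56,088.7510; Macaulay duration = 349,620.9158 / 56,088.7510 = 6.23335 years.
Modified duration = D_Mac / (1 + y) = 6.23335 / 1.065 = 5.85291 years.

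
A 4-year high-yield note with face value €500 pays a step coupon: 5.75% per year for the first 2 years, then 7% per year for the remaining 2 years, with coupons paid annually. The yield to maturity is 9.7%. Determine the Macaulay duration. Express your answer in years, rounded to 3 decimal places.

3.657 years

Periodic yield y = 0.097. Discount each cash flow and weight by its year:
  t   CF        PV=CF/(1+0.097)^t    t·PV
  1        28.75        26.2078        26.2078
  2        28.75        23.8905        47.7809
  3        35.00        26.5123        79.5370
  4       535.00       369.4258     1,477.7034
  Σ                    446.0365     1,631.2292
Price P = Σ PV = 446.0365.
Macaulay duration = Σ(t·PV) / P = 1,631.2292 / 446.0365 = 3.65717 years.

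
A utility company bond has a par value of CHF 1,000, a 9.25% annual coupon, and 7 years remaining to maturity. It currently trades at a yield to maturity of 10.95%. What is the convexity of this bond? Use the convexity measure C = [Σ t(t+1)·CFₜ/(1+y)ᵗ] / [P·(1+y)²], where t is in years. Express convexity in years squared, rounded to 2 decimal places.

31.75

With y = 0.1095:
  t   CF        PV=CF/(1+0.1095)^t    t·PV        t(t+1)·PV
  1        92.50        83.3709        83.3709         166.7418
  2        92.50        75.1428       150.2855         450.8565
  3        92.50        67.7267       203.1801         812.7202
  4        92.50        61.0425       244.1701       1,220.8505
  5        92.50        55.0181       275.0903       1,650.5415
  6        92.50        49.5881       297.5289       2,082.7022
  7     1,092.50       527.8740     3,695.1182      29,560.9459
  Σ                    919.7631     4,948.7439      35,945.3587
P = 919.7631.
Convexity = Σ t(t+1)·PV / [P·(1+y)²] = 35,945.3587 / (919.7631 × 1.230990) = 31.74770.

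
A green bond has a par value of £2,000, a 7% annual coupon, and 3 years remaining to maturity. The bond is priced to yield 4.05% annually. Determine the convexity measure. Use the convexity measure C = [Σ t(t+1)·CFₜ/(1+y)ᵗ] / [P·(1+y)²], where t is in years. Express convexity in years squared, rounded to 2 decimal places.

10.18

With y = 0.0405:
  t   CF        PV=CF/(1+0.0405)^t    t·PV        t(t+1)·PV
  1       140.00       134.5507       134.5507         269.1014
  2       140.00       129.3135       258.6270         775.8810
  3     2,140.00     1,899.7109     5,699.1328      22,796.5311
  Σ                  2,163.5751     6,092.3105      23,841.5135
P = 2,163.5751.
Convexity = Σ t(t+1)·PV / [P·(1+y)²] = 23,841.5135 / (2,163.5751 × 1.082640) = 10.17836.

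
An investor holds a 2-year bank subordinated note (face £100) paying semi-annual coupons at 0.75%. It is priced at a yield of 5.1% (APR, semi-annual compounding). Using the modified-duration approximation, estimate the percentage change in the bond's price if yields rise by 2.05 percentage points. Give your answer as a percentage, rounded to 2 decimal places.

Periodic yield y = 0.0255. Modified duration first:
  t   CF        PV=CF/(1+0.0255)^t    t·PV
  1        0.375         0.3657         0.3657
  2        0.375         0.3566         0.7132
  3        0.375         0.3477         1.0431
  4      100.375        90.7576       363.0303
  Σ                     91.8276       365.1523
P = 91.8276; D_Mac = 3.97650 half-year periods = 1.98825 yrs; D_mod = 1.98825/(1+0.0255) = 1.93881 yrs.
ΔP/P ≈ -D_mod · Δy = -1.93881 × (+0.0205) = -0.039746 = -3.9746%.

-3.97%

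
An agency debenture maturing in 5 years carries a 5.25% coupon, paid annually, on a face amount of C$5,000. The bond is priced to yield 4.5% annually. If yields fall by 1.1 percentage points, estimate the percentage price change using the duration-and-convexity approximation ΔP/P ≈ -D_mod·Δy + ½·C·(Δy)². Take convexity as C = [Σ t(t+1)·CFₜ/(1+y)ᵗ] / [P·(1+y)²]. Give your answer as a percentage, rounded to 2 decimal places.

With y = 0.045:
  t   CF        PV=CF/(1+0.045)^t    t·PV        t(t+1)·PV
  1       262.50       251.1962       251.1962         502.3923
  2       262.50       240.3791       480.7582       1,442.2747
  3       262.50       230.0279       690.0836       2,760.3343
  4       262.50       220.1224       880.4894       4,402.4471
  5     5,262.50     4,222.8986    21,114.4932     126,686.9590
  Σ                  5,164.6241    23,417.0205     135,794.4073
P = 5,164.6241; D_Mac = 4.53412 yrs; D_mod = 4.33887 yrs; C = 24.07746.
Duration effect: -4.33887 × (-0.011) = +0.047728
Convexity effect: 0.5 × 24.07746 × (-0.011)² = +0.0014567
ΔP/P ≈ +0.047728 + 0.0014567 = +0.049184 = +4.9184%.

+4.92%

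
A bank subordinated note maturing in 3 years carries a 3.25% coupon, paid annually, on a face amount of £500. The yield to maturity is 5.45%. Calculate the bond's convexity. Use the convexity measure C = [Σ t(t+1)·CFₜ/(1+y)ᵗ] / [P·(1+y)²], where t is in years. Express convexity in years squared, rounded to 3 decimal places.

10.329

With y = 0.0545:
  t   CF        PV=CF/(1+0.0545)^t    t·PV        t(t+1)·PV
  1        16.25        15.4101        15.4101          30.8203
  2        16.25        14.6137        29.2274          87.6822
  3       516.25       440.2712     1,320.8137       5,283.2548
  Σ                    470.2951     1,365.4513       5,401.7573
P = 470.2951.
Convexity = Σ t(t+1)·PV / [P·(1+y)²] = 5,401.7573 / (470.2951 × 1.111970) = 10.32931.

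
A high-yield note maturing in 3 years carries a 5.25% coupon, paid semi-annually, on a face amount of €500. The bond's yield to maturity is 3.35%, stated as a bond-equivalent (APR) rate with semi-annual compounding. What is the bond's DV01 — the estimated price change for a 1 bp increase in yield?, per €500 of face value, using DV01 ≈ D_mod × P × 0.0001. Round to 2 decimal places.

Periodic yield y = 0.01675.
  t   CF        PV=CF/(1+0.01675)^t    t·PV
  1       13.125        12.9088        12.9088
  2       13.125        12.6961        25.3922
  3       13.125        12.4870        37.4609
  4       13.125        12.2813        49.1250
  5       13.125        12.0789        60.3946
  6      513.125       464.4491     2,786.6944
  Σ                    526.9011     2,971.9759
P = 526.9011; D_Mac = 5.64048 half-year periods = 2.82024 yrs; D_mod = 2.77378 yrs.
DV01 ≈ 2.77378 × 526.9011 × 0.0001 = 0.146151.

€0.15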